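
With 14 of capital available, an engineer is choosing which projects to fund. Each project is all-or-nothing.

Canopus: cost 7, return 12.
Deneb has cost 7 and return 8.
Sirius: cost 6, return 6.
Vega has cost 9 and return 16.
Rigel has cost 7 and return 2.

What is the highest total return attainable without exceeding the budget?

Allowing fractional choices, the relaxed optimum would be about 24.6, but projects are indivisible.
Canopus + Deneb: cost 7 + 7 = 14 ≤ 14, return 12 + 8 = 20.
Canopus + Sirius: cost 7 + 6 = 13 ≤ 14, return 12 + 6 = 18.
Best is Canopus and Deneb with total return 20.

20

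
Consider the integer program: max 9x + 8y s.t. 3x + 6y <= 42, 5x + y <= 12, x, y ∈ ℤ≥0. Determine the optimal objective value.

57

(x,y)=(1,6): 3·1+6·6=39≤42, 5·1+1·6=11≤12, objective 57.
(x,y)=(0,7): 3·0+6·7=42≤42, 5·0+1·7=7≤12, objective 56.
(x,y)=(1,5): 3·1+6·5=33≤42, 5·1+1·5=10≤12, objective 49.
Maximum is 57 at (x,y)=(1,6).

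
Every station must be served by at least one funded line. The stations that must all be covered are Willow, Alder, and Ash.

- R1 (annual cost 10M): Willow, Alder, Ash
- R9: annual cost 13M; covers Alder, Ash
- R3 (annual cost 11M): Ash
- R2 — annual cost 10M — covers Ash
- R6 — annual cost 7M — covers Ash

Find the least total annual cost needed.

10

This is an integer covering problem.
R1 alone covers Willow, Alder, Ash — every station.
Total annual cost: 10.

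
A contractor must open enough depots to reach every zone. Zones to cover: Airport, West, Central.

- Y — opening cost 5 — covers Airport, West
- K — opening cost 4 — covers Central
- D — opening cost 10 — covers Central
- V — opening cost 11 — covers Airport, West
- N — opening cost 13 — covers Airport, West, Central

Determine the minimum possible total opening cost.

Choose Y and K: together they cover Airport, West, Central — every zone.
Total opening cost: 5 + 4 = 9.

9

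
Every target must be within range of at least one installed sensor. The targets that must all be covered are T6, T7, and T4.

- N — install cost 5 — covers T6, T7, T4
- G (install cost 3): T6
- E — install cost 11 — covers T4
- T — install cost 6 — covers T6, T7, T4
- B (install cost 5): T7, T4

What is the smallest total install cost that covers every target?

5

N alone covers T6, T7, T4 — every target.
Total install cost: 5.
No cover costs less than 5.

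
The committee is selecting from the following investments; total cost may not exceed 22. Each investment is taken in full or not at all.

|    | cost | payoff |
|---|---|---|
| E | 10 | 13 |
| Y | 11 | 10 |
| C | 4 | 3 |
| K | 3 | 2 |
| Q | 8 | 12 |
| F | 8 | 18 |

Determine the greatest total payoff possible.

Allowing fractional choices, the relaxed optimum would be about 37.8, but investments are indivisible.
C + Q + F: cost 4 + 8 + 8 = 20 ≤ 22, payoff 3 + 12 + 18 = 33.
E + C + F: cost 10 + 4 + 8 = 22 ≤ 22, payoff 13 + 3 + 18 = 34.
E + K + F: cost 10 + 3 + 8 = 21 ≤ 22, payoff 13 + 2 + 18 = 33.
Best is E, C, and F with total payoff 34.

34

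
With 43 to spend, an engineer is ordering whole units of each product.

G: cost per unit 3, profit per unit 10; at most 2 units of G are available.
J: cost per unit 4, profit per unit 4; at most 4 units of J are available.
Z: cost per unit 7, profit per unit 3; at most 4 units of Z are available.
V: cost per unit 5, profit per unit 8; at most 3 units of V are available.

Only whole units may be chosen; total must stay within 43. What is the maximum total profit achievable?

Take 2×G, 4×J, and 3×V: cost 37 ≤ 43, profit 2·10 + 4·4 + 3·8 = 60.
G has the best ratio (10/3) and is taken to its limit of 2; remaining capacity is filled optimally with the others.

60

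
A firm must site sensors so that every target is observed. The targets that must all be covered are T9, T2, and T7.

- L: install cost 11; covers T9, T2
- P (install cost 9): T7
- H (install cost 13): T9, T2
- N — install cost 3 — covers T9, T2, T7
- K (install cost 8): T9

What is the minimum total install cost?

N alone covers T9, T2, T7 — every target.
Total install cost: 3.

3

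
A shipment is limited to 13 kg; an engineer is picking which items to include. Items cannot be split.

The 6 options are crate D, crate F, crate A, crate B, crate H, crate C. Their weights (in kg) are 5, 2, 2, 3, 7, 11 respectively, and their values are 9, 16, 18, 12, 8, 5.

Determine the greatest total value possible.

This is a 0-1 knapsack instance.
Allowing fractional choices, the relaxed optimum would be about 56.1, but items are indivisible.
crate D + crate F + crate A + crate B: weight 5 + 2 + 2 + 3 = 12 ≤ 13, value 9 + 16 + 18 + 12 = 55.
crate F + crate A + crate B: weight 2 + 2 + 3 = 7 ≤ 13, value 16 + 18 + 12 = 46.
Best is crate D, crate F, crate A, and crate B with total value 55.

55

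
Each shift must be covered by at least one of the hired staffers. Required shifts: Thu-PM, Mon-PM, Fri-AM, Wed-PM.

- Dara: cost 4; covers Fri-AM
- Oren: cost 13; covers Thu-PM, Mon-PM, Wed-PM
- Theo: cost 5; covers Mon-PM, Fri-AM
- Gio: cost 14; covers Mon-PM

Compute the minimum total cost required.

The greedy cost-per-new-shift heuristic would pick Theo and Oren for 18, but a cheaper cover exists.
Choose Dara and Oren: together they cover Thu-PM, Mon-PM, Fri-AM, Wed-PM — every shift.
Total cost: 4 + 13 = 17.
No cover costs less than 17.

17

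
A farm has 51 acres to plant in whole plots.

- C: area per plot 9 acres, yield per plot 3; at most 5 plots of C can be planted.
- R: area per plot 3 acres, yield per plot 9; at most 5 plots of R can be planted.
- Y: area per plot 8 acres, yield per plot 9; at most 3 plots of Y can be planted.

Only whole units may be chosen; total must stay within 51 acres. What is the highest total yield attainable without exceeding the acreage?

5×R and 3×Y: area 39 ≤ 51, yield 5·9 + 3·9 = 72.
1×C, 5×R, and 3×Y: area 48 ≤ 51, yield 1·3 + 5·9 + 3·9 = 75.
Best is 75.

75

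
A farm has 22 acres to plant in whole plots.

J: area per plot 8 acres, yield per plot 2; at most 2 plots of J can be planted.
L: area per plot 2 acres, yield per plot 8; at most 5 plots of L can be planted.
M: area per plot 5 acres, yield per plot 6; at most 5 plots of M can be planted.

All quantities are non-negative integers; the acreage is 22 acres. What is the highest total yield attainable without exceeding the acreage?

52

Take 5×L and 2×M: area 20 ≤ 22, yield 5·8 + 2·6 = 52.
L has the best ratio (8/2) and is taken to its limit of 5; remaining capacity is filled optimally with the others.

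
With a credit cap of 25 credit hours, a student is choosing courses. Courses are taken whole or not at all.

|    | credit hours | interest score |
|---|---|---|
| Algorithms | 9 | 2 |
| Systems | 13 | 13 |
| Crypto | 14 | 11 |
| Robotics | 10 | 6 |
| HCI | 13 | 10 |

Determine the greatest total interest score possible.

19

Take Systems and Robotics: credit hours 13 + 10 = 23 ≤ 25, interest score 13 + 6 = 19.
No other feasible combination does better.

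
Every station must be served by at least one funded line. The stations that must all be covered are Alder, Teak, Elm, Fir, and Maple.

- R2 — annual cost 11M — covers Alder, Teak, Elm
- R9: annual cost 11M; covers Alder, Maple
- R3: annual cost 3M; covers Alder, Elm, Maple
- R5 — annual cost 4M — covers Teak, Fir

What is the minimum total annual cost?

Choose R3 and R5: together they cover Alder, Teak, Elm, Fir, Maple — every station.
Total annual cost: 3 + 4 = 7.

7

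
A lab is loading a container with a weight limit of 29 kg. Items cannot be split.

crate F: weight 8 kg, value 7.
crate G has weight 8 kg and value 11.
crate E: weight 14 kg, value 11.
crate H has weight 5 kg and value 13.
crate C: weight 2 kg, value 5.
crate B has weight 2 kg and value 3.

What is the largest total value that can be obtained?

40

This is a 0-1 knapsack instance.
Allowing fractional choices, the relaxed optimum would be about 42.1, but items are indivisible.
crate G + crate E + crate H + crate C: weight 8 + 14 + 5 + 2 = 29 ≤ 29, value 11 + 11 + 13 + 5 = 40.
crate G + crate E + crate H + crate B: weight 8 + 14 + 5 + 2 = 29 ≤ 29, value 11 + 11 + 13 + 3 = 38.
crate F + crate G + crate H + crate C + crate B: weight 8 + 8 + 5 + 2 + 2 = 25 ≤ 29, value 7 + 11 + 13 + 5 + 3 = 39.
Best is crate G, crate E, crate H, and crate C with total value 40.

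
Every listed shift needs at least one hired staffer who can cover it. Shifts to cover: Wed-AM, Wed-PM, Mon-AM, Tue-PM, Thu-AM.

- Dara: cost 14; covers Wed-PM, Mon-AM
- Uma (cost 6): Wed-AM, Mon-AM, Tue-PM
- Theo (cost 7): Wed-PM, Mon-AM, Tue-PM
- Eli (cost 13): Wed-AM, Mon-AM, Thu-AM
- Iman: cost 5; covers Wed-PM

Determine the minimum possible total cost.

The greedy cost-per-new-shift heuristic would pick Uma, Iman, and Eli for 24, but a cheaper cover exists.
Choose Theo and Eli: together they cover Wed-AM, Wed-PM, Mon-AM, Tue-PM, Thu-AM — every shift.
Total cost: 7 + 13 = 20.
No cover costs less than 20.

20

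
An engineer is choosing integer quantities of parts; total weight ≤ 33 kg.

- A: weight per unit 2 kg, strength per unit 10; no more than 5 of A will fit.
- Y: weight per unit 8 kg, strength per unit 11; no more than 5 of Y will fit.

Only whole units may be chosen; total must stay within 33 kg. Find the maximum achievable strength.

This is a bounded integer knapsack.
4×A and 3×Y: weight 32 ≤ 33, strength 4·10 + 3·11 = 73.
5×A and 2×Y: weight 26 ≤ 33, strength 5·10 + 2·11 = 72.
Best is 73.

73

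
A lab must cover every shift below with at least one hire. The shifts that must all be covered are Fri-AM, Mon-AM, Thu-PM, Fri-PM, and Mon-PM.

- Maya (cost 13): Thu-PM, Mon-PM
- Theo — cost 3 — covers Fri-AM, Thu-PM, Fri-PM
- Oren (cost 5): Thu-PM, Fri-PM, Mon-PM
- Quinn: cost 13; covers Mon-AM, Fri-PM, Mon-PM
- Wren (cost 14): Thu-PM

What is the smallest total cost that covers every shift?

16

The greedy cost-per-new-shift heuristic would pick Theo, Oren, and Quinn for 21, but a cheaper cover exists.
Choose Theo and Quinn: together they cover Fri-AM, Mon-AM, Thu-PM, Fri-PM, Mon-PM — every shift.
Total cost: 3 + 13 = 16.
No cover costs less than 16.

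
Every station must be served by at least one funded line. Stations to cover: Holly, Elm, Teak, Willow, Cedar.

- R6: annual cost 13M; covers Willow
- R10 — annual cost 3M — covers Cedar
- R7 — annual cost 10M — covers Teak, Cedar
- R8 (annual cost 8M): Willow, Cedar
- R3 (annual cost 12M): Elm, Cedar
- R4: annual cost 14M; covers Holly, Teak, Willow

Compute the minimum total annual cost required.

26

The greedy cost-per-new-station heuristic would pick R10, R4, and R3 for 29, but a cheaper cover exists.
Choose R3 and R4: together they cover Holly, Elm, Teak, Willow, Cedar — every station.
Total annual cost: 12 + 14 = 26.
No cover costs less than 26.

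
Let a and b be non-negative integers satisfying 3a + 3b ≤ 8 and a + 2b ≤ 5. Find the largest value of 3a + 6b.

12

Relaxing integrality, the LP optimum is 15.00 at (a,b) = (0, 2.5), which is not an integer point.
(a,b)=(0,2): 3·0+3·2=6≤8, 1·0+2·2=4≤5, objective 12.
(a,b)=(1,1): 3·1+3·1=6≤8, 1·1+2·1=3≤5, objective 9.
(a,b)=(0,1): 3·0+3·1=3≤8, 1·0+2·1=2≤5, objective 6.
Maximum is 12 at (a,b)=(0,2).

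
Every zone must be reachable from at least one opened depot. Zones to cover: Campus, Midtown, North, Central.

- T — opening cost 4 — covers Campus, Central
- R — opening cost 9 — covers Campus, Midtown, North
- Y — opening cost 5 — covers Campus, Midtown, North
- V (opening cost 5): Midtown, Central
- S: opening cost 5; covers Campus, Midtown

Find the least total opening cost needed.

Choose T and Y: together they cover Campus, Midtown, North, Central — every zone.
Total opening cost: 4 + 5 = 9.
No cover costs less than 9.

9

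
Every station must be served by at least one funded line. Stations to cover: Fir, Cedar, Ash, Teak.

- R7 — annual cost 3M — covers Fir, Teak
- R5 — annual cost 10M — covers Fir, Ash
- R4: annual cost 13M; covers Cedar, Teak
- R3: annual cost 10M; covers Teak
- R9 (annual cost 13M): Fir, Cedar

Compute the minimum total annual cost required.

23

The greedy cost-per-new-station heuristic would pick R7, R5, and R4 for 26, but a cheaper cover exists.
Choose R5 and R4: together they cover Fir, Cedar, Ash, Teak — every station.
Total annual cost: 10 + 13 = 23.
No cover costs less than 23.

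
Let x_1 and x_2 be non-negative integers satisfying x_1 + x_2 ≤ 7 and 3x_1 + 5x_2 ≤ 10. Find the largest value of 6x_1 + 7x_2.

18

Relaxing integrality, the LP optimum is 20.00 at (x_1,x_2) = (3.33, 0), which is not an integer point.
(x_1,x_2)=(3,0) is feasible, giving 18.
(x_1,x_2)=(2,0) is feasible, giving 12.
No feasible integer point exceeds 18.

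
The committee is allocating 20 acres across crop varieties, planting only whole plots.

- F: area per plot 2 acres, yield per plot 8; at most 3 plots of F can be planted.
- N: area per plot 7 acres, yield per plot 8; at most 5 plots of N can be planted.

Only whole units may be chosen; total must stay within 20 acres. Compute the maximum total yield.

40

3×F and 2×N: area 20 ≤ 20, yield 3·8 + 2·8 = 40.
2×F and 2×N: area 18 ≤ 20, yield 2·8 + 2·8 = 32.
Best is 40.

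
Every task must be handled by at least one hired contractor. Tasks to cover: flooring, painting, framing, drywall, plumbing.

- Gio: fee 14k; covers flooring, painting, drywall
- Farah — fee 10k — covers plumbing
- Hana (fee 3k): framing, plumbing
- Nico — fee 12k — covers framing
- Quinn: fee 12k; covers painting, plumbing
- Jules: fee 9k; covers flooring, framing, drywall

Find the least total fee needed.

Choose Gio and Hana: together they cover flooring, painting, framing, drywall, plumbing — every task.
Total fee: 14 + 3 = 17.

17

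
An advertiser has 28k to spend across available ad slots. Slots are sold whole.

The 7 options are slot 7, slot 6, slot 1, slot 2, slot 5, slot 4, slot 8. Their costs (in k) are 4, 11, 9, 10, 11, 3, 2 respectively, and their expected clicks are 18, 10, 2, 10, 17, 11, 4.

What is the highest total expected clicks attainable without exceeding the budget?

Allowing fractional choices, the relaxed optimum would be about 58.0, but ad slots are indivisible.
slot 7 + slot 2 + slot 5 + slot 8: cost 4 + 10 + 11 + 2 = 27 ≤ 28, expected clicks 18 + 10 + 17 + 4 = 49.
slot 7 + slot 2 + slot 5 + slot 4: cost 4 + 10 + 11 + 3 = 28 ≤ 28, expected clicks 18 + 10 + 17 + 11 = 56.
slot 7 + slot 5 + slot 4 + slot 8: cost 4 + 11 + 3 + 2 = 20 ≤ 28, expected clicks 18 + 17 + 11 + 4 = 50.
Best is slot 7, slot 2, slot 5, and slot 4 with total expected clicks 56.

56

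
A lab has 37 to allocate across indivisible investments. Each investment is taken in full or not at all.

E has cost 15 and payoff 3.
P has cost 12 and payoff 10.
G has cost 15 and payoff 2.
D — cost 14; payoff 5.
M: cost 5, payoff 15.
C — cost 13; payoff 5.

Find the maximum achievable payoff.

30

Take P, M, and C: cost 12 + 5 + 13 = 30 ≤ 37, payoff 10 + 15 + 5 = 30.
No feasible combination exceeds this.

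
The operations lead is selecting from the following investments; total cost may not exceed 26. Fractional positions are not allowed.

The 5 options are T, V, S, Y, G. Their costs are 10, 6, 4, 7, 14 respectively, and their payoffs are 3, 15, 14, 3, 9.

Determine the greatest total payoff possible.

38

Allowing fractional choices, the relaxed optimum would be about 38.9, but investments are indivisible.
V + S + Y: cost 6 + 4 + 7 = 17 ≤ 26, payoff 15 + 14 + 3 = 32.
V + S + G: cost 6 + 4 + 14 = 24 ≤ 26, payoff 15 + 14 + 9 = 38.
Best is V, S, and G with total payoff 38.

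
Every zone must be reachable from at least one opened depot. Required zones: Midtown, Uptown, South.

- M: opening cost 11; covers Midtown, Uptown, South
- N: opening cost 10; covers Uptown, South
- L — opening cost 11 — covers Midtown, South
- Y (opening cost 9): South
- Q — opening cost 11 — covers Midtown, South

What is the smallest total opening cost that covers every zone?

11

M alone covers Midtown, Uptown, South — every zone.
Total opening cost: 11.
No cover costs less than 11.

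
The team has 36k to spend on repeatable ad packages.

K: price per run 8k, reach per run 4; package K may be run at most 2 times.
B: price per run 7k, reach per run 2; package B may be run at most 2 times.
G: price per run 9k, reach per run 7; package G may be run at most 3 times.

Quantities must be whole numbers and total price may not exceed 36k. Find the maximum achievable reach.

25

1×K and 3×G: price 35 ≤ 36, reach 1·4 + 3·7 = 25.
1×B and 3×G: price 34 ≤ 36, reach 1·2 + 3·7 = 23.
Best is 25.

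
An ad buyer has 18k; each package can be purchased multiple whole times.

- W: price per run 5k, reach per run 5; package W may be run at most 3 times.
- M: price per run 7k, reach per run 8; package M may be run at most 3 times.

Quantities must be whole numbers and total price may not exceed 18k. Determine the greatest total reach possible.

2×M: price 14 ≤ 18, reach 2·8 = 16.
2×W and 1×M: price 17 ≤ 18, reach 2·5 + 1·8 = 18.
Best is 18.

18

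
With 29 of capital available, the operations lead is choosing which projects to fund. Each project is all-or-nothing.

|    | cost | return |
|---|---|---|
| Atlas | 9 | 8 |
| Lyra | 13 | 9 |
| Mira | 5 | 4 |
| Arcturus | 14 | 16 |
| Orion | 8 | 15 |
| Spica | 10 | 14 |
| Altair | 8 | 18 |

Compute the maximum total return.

47

Allowing fractional choices, the relaxed optimum would be about 50.4, but projects are indivisible.
Orion + Spica + Altair: cost 8 + 10 + 8 = 26 ≤ 29, return 15 + 14 + 18 = 47.
Lyra + Orion + Altair: cost 13 + 8 + 8 = 29 ≤ 29, return 9 + 15 + 18 = 42.
Atlas + Orion + Altair: cost 9 + 8 + 8 = 25 ≤ 29, return 8 + 15 + 18 = 41.
Best is Orion, Spica, and Altair with total return 47.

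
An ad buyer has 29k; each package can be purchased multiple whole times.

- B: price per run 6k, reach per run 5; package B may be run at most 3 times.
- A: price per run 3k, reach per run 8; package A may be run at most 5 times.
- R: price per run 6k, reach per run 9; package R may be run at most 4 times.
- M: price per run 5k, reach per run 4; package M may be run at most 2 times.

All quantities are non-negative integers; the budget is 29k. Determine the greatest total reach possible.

58

A has the best ratio (8/3); taking only A gives at most 5×8 = 40 (stopped by the supply cap of 5).
Mixing does better — 5×A and 2×R: price 27 ≤ 29, reach 5·8 + 2·9 = 58.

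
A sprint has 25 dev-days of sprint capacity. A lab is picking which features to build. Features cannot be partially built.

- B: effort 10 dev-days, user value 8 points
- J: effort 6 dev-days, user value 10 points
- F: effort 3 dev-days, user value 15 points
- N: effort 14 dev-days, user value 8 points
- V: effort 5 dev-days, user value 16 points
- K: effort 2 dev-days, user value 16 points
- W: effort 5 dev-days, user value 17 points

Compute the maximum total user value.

Take J, F, V, K, and W: effort 6 + 3 + 5 + 2 + 5 = 21 ≤ 25, user value 10 + 15 + 16 + 16 + 17 = 74.
No other feasible combination does better.

74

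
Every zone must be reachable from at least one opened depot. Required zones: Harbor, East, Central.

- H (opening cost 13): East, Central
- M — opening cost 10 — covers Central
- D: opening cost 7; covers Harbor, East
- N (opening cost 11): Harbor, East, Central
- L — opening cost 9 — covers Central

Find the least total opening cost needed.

This is a weighted set-cover instance.
N alone covers Harbor, East, Central — every zone.
Total opening cost: 11.

11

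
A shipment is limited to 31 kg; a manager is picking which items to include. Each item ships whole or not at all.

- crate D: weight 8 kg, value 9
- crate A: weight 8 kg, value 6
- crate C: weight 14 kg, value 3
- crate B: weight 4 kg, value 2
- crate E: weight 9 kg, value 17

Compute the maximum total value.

This is an integer program with binary decision variables.
Take crate D, crate A, crate B, and crate E: weight 8 + 8 + 4 + 9 = 29 ≤ 31, value 9 + 6 + 2 + 17 = 34.
No other feasible combination does better.

34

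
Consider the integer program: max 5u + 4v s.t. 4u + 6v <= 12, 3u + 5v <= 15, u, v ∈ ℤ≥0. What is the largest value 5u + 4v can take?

15

(u,v)=(3,0) is feasible, giving 15.
(u,v)=(2,0) is feasible, giving 10.
No feasible integer point exceeds 15.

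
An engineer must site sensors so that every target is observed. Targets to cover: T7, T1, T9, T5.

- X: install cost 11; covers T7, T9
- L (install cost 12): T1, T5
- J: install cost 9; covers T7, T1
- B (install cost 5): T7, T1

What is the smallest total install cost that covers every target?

23

The greedy cost-per-new-target heuristic would pick B, X, and L for 28, but a cheaper cover exists.
Choose X and L: together they cover T7, T1, T9, T5 — every target.
Total install cost: 11 + 12 = 23.
No cover costs less than 23.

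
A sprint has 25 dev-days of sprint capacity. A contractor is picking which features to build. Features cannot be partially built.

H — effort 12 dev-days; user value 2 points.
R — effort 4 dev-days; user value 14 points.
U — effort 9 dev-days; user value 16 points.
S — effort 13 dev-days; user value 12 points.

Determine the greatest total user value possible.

This is a 0-1 knapsack instance.
R + U: effort 4 + 9 = 13 ≤ 25, user value 14 + 16 = 30.
H + R + U: effort 12 + 4 + 9 = 25 ≤ 25, user value 2 + 14 + 16 = 32.
Best is H, R, and U with total user value 32.

32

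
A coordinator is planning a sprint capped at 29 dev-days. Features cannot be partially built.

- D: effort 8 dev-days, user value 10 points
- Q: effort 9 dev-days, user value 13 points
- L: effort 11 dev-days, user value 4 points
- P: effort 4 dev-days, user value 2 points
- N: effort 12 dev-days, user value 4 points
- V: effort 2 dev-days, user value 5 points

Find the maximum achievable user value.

30

D + Q + L: effort 8 + 9 + 11 = 28 ≤ 29, user value 10 + 13 + 4 = 27.
D + Q + V: effort 8 + 9 + 2 = 19 ≤ 29, user value 10 + 13 + 5 = 28.
D + Q + P + V: effort 8 + 9 + 4 + 2 = 23 ≤ 29, user value 10 + 13 + 2 + 5 = 30.
Best is D, Q, P, and V with total user value 30.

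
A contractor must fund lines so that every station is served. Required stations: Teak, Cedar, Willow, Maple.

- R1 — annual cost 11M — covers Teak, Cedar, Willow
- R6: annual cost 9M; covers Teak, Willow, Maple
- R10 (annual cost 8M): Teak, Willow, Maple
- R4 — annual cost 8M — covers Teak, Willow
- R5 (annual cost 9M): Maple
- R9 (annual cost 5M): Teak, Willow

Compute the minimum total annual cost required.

The greedy cost-per-new-station heuristic would pick R9, R10, and R1 for 24, but a cheaper cover exists.
Choose R1 and R10: together they cover Teak, Cedar, Willow, Maple — every station.
Total annual cost: 11 + 8 = 19.
No cover costs less than 19.

19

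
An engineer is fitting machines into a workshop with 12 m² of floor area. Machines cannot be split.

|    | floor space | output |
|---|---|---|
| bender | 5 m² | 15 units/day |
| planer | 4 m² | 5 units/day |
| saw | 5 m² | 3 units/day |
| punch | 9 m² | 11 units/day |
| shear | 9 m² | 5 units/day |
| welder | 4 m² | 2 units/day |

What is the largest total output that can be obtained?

bender + planer: floor space 5 + 4 = 9 ≤ 12, output 15 + 5 = 20.
bender + saw: floor space 5 + 5 = 10 ≤ 12, output 15 + 3 = 18.
bender + welder: floor space 5 + 4 = 9 ≤ 12, output 15 + 2 = 17.
Best is bender and planer with total output 20.

20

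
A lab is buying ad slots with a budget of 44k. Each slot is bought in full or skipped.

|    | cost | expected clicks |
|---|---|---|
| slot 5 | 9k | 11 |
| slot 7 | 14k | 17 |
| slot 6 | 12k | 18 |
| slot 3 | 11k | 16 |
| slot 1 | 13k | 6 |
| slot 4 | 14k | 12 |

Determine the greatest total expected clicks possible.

51

This is an integer program with binary decision variables.
Allowing fractional choices, the relaxed optimum would be about 59.6, but ad slots are indivisible.
slot 7 + slot 6 + slot 4: cost 14 + 12 + 14 = 40 ≤ 44, expected clicks 17 + 18 + 12 = 47.
slot 5 + slot 7 + slot 6: cost 9 + 14 + 12 = 35 ≤ 44, expected clicks 11 + 17 + 18 = 46.
slot 7 + slot 6 + slot 3: cost 14 + 12 + 11 = 37 ≤ 44, expected clicks 17 + 18 + 16 = 51.
Best is slot 7, slot 6, and slot 3 with total expected clicks 51.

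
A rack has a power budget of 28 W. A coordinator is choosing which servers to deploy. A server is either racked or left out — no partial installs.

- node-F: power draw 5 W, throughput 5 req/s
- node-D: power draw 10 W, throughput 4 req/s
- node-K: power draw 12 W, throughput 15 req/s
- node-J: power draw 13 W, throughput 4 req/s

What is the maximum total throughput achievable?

24

Allowing fractional choices, the relaxed optimum would be about 24.3, but servers are indivisible.
node-F + node-K: power draw 5 + 12 = 17 ≤ 28, throughput 5 + 15 = 20.
node-F + node-D + node-K: power draw 5 + 10 + 12 = 27 ≤ 28, throughput 5 + 4 + 15 = 24.
node-D + node-K: power draw 10 + 12 = 22 ≤ 28, throughput 4 + 15 = 19.
Best is node-F, node-D, and node-K with total throughput 24.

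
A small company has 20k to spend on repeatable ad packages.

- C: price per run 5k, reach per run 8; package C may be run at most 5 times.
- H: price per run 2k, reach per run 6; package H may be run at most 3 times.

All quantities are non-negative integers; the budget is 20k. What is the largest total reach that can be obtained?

36

This is a bounded integer knapsack.
H has the best ratio (6/2); taking only H gives at most 3×6 = 18 (stopped by the supply cap of 3).
Mixing does better — 3×C and 2×H: price 19 ≤ 20, reach 3·8 + 2·6 = 36.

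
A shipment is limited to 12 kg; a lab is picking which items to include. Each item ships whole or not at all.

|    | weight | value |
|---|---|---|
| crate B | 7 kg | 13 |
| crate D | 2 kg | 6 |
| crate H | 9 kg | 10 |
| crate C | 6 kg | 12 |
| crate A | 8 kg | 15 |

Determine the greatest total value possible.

21

crate D + crate A: weight 2 + 8 = 10 ≤ 12, value 6 + 15 = 21.
crate B + crate D: weight 7 + 2 = 9 ≤ 12, value 13 + 6 = 19.
Best is crate D and crate A with total value 21.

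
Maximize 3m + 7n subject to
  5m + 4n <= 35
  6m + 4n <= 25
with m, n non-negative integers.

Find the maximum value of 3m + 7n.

The continuous relaxation peaks at (0, 6.25) with value 43.75; rounding to a feasible lattice point costs some objective.
(m,n)=(0,6): 5·0+4·6=24≤35, 6·0+4·6=24≤25, objective 42.
(m,n)=(0,5): 5·0+4·5=20≤35, 6·0+4·5=20≤25, objective 35.
Maximum is 42 at (m,n)=(0,6).

42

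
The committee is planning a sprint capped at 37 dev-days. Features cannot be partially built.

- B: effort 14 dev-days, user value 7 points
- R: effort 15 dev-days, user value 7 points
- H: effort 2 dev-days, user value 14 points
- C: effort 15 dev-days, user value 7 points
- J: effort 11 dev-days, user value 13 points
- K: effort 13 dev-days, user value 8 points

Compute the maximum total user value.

Allowing fractional choices, the relaxed optimum would be about 40.5, but features are indivisible.
H + J + K: effort 2 + 11 + 13 = 26 ≤ 37, user value 14 + 13 + 8 = 35.
B + H + J: effort 14 + 2 + 11 = 27 ≤ 37, user value 7 + 14 + 13 = 34.
R + H + J: effort 15 + 2 + 11 = 28 ≤ 37, user value 7 + 14 + 13 = 34.
Best is H, J, and K with total user value 35.

35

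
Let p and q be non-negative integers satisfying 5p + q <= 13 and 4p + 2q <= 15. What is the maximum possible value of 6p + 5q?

35

The continuous relaxation peaks at (0, 7.5) with value 37.50; rounding to a feasible lattice point costs some objective.
(p,q)=(0,7): 5·0+1·7=7≤13, 4·0+2·7=14≤15, objective 35.
(p,q)=(0,6): 5·0+1·6=6≤13, 4·0+2·6=12≤15, objective 30.
No feasible integer point exceeds 35.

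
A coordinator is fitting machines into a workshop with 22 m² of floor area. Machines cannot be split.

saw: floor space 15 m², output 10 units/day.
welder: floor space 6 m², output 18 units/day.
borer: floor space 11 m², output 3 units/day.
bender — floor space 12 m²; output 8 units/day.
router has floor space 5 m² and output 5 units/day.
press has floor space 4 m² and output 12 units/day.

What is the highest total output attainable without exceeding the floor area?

38

This is a 0-1 knapsack instance.
Take welder, bender, and press: floor space 6 + 12 + 4 = 22 ≤ 22, output 18 + 8 + 12 = 38.
No other feasible combination does better.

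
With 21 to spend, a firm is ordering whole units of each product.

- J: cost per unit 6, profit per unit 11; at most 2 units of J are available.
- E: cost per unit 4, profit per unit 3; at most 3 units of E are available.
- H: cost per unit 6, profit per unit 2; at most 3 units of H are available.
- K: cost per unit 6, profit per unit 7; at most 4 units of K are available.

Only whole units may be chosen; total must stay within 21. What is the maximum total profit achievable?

29

This is a bounded integer knapsack.
2×J and 2×E: cost 20 ≤ 21, profit 2·11 + 2·3 = 28.
2×J and 1×K: cost 18 ≤ 21, profit 2·11 + 1·7 = 29.
Best is 29.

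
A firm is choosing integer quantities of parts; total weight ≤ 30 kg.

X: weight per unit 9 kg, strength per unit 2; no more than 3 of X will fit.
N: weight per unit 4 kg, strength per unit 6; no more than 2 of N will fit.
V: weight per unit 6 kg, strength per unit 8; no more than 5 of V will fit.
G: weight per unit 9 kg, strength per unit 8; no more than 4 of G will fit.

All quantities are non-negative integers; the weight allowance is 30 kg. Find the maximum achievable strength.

40

1×N and 4×V: weight 28 ≤ 30, strength 1·6 + 4·8 = 38.
5×V: weight 30 ≤ 30, strength 5·8 = 40.
Best is 40.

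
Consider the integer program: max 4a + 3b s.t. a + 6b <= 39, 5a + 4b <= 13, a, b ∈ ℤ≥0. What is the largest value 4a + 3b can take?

10

The continuous relaxation peaks at (2.6, 0) with value 10.40; rounding to a feasible lattice point costs some objective.
(a,b)=(1,2): 1·1+6·2=13≤39, 5·1+4·2=13≤13, objective 10.
(a,b)=(0,3): 1·0+6·3=18≤39, 5·0+4·3=12≤13, objective 9.
Maximum is 10 at (a,b)=(1,2).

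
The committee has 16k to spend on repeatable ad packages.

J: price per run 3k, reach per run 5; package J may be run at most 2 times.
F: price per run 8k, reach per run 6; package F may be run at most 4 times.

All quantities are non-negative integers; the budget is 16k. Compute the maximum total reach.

16

J has the best ratio (5/3); taking only J gives at most 2×5 = 10 (stopped by the supply cap of 2).
Mixing does better — 2×J and 1×F: price 14 ≤ 16, reach 2·5 + 1·6 = 16.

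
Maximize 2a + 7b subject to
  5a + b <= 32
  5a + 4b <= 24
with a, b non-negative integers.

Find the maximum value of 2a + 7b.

42

(a,b)=(0,6): 5·0+1·6=6≤32, 5·0+4·6=24≤24, objective 42.
(a,b)=(0,5): 5·0+1·5=5≤32, 5·0+4·5=20≤24, objective 35.
No feasible integer point exceeds 42.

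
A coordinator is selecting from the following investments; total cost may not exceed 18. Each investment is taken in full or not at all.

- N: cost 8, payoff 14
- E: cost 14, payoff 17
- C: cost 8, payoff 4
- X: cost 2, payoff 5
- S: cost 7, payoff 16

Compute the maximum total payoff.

Allowing fractional choices, the relaxed optimum would be about 36.2, but investments are indivisible.
N + X + S: cost 8 + 2 + 7 = 17 ≤ 18, payoff 14 + 5 + 16 = 35.
N + S: cost 8 + 7 = 15 ≤ 18, payoff 14 + 16 = 30.
Best is N, X, and S with total payoff 35.

35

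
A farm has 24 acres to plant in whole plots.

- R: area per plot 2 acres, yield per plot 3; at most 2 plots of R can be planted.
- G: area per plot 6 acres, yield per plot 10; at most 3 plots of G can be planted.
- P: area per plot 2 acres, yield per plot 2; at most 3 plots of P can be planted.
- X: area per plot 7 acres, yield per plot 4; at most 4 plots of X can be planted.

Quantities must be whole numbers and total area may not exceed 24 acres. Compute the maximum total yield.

This is a bounded integer knapsack.
Take 2×R, 3×G, and 1×P: area 24 ≤ 24, yield 2·3 + 3·10 + 1·2 = 38.
G has the best ratio (10/6) and is taken to its limit of 3; remaining capacity is filled optimally with the others.

38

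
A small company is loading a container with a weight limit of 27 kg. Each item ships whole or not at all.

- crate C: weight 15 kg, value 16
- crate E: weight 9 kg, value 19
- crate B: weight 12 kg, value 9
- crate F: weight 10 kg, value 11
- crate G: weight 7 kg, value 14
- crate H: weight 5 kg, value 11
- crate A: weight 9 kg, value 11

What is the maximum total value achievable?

Allowing fractional choices, the relaxed optimum would be about 51.3, but items are indivisible.
crate E + crate G + crate H: weight 9 + 7 + 5 = 21 ≤ 27, value 19 + 14 + 11 = 44.
crate E + crate G + crate A: weight 9 + 7 + 9 = 25 ≤ 27, value 19 + 14 + 11 = 44.
The maximum value is 44; one optimal choice is crate E, crate G, and crate H.

44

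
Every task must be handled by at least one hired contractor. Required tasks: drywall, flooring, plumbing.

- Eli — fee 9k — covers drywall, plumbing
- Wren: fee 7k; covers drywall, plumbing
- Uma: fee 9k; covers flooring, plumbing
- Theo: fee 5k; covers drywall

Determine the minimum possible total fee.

14

The greedy cost-per-new-task heuristic would pick Wren and Uma for 16, but a cheaper cover exists.
Choose Uma and Theo: together they cover drywall, flooring, plumbing — every task.
Total fee: 9 + 5 = 14.
No cover costs less than 14.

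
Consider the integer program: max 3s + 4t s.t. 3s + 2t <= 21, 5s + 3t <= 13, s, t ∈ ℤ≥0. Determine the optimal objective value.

16

Relaxing integrality, the LP optimum is 17.33 at (s,t) = (0, 4.33), which is not an integer point.
(s,t)=(0,4): 3·0+2·4=8≤21, 5·0+3·4=12≤13, objective 16.
(s,t)=(0,3): 3·0+2·3=6≤21, 5·0+3·3=9≤13, objective 12.
Maximum is 16 at (s,t)=(0,4).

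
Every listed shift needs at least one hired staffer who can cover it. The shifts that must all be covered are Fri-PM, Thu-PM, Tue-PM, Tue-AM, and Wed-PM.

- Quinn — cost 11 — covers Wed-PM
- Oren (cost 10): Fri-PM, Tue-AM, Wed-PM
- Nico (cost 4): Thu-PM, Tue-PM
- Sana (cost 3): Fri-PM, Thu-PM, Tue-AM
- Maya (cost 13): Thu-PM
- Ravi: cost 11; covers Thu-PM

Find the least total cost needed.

This is an integer covering problem.
The greedy cost-per-new-shift heuristic would pick Sana, Nico, and Oren for 17, but a cheaper cover exists.
Choose Oren and Nico: together they cover Fri-PM, Thu-PM, Tue-PM, Tue-AM, Wed-PM — every shift.
Total cost: 10 + 4 = 14.
No cover costs less than 14.

14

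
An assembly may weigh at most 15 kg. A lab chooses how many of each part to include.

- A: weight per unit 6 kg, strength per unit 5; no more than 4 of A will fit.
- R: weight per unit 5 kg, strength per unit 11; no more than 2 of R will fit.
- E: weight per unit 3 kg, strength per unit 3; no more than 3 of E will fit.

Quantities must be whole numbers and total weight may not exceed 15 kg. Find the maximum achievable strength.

25

Take 2×R and 1×E: weight 13 ≤ 15, strength 2·11 + 1·3 = 25.
R has the best ratio (11/5) and is taken to its limit of 2; remaining capacity is filled optimally with the others.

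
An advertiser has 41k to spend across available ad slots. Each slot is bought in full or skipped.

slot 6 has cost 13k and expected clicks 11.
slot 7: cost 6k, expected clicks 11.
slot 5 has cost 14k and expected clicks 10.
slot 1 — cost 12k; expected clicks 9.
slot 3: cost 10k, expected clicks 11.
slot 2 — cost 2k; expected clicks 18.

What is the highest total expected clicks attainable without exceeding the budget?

51

Treat it as a binary knapsack problem.
Allowing fractional choices, the relaxed optimum would be about 58.5, but ad slots are indivisible.
slot 7 + slot 5 + slot 3 + slot 2: cost 6 + 14 + 10 + 2 = 32 ≤ 41, expected clicks 11 + 10 + 11 + 18 = 50.
slot 6 + slot 7 + slot 5 + slot 2: cost 13 + 6 + 14 + 2 = 35 ≤ 41, expected clicks 11 + 11 + 10 + 18 = 50.
slot 6 + slot 7 + slot 3 + slot 2: cost 13 + 6 + 10 + 2 = 31 ≤ 41, expected clicks 11 + 11 + 11 + 18 = 51.
Best is slot 6, slot 7, slot 3, and slot 2 with total expected clicks 51.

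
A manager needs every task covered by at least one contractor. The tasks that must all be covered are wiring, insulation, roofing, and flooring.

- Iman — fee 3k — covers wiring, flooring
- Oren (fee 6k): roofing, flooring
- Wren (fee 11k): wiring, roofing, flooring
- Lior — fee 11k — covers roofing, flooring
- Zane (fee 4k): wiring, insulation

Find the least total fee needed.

The greedy cost-per-new-task heuristic would pick Iman, Zane, and Oren for 13, but a cheaper cover exists.
Choose Oren and Zane: together they cover wiring, insulation, roofing, flooring — every task.
Total fee: 6 + 4 = 10.
No cover costs less than 10.

10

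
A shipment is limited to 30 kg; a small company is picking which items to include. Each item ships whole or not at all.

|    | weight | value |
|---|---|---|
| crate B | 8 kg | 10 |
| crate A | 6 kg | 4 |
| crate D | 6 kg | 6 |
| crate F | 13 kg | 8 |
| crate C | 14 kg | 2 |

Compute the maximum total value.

Treat it as a binary knapsack problem.
crate B + crate A + crate F: weight 8 + 6 + 13 = 27 ≤ 30, value 10 + 4 + 8 = 22.
crate B + crate D + crate F: weight 8 + 6 + 13 = 27 ≤ 30, value 10 + 6 + 8 = 24.
Best is crate B, crate D, and crate F with total value 24.

24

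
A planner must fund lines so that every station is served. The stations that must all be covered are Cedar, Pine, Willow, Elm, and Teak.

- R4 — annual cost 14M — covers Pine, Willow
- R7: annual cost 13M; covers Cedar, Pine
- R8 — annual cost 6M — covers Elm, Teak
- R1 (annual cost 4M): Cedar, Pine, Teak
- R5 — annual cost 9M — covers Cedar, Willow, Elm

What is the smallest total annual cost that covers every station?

13

This is a weighted set-cover instance.
Choose R1 and R5: together they cover Cedar, Pine, Willow, Elm, Teak — every station.
Total annual cost: 4 + 9 = 13.
No cover costs less than 13.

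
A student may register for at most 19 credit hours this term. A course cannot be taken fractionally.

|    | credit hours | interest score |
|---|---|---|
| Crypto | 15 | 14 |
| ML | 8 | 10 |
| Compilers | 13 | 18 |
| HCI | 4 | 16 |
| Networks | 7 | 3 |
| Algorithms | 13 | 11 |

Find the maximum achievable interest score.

Allowing fractional choices, the relaxed optimum would be about 36.5, but courses are indivisible.
ML + HCI + Networks: credit hours 8 + 4 + 7 = 19 ≤ 19, interest score 10 + 16 + 3 = 29.
Crypto + HCI: credit hours 15 + 4 = 19 ≤ 19, interest score 14 + 16 = 30.
Compilers + HCI: credit hours 13 + 4 = 17 ≤ 19, interest score 18 + 16 = 34.
Best is Compilers and HCI with total interest score 34.

34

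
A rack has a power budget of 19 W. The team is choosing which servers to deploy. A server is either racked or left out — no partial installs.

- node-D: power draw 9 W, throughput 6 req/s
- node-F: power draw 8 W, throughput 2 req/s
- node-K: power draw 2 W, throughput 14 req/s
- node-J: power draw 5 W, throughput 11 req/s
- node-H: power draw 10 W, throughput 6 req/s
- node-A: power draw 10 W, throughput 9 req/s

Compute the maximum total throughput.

Treat it as a binary knapsack problem.
Allowing fractional choices, the relaxed optimum would be about 35.3, but servers are indivisible.
node-D + node-K + node-J: power draw 9 + 2 + 5 = 16 ≤ 19, throughput 6 + 14 + 11 = 31.
node-K + node-J + node-A: power draw 2 + 5 + 10 = 17 ≤ 19, throughput 14 + 11 + 9 = 34.
node-K + node-J + node-H: power draw 2 + 5 + 10 = 17 ≤ 19, throughput 14 + 11 + 6 = 31.
Best is node-K, node-J, and node-A with total throughput 34.

34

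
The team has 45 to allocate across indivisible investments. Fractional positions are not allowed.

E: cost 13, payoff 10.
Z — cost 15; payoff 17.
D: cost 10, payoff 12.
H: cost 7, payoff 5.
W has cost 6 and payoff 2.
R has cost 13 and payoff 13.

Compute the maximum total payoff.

47

Treat it as a binary knapsack problem.
E + Z + D + H: cost 13 + 15 + 10 + 7 = 45 ≤ 45, payoff 10 + 17 + 12 + 5 = 44.
Z + D + H + R: cost 15 + 10 + 7 + 13 = 45 ≤ 45, payoff 17 + 12 + 5 + 13 = 47.
Z + D + W + R: cost 15 + 10 + 6 + 13 = 44 ≤ 45, payoff 17 + 12 + 2 + 13 = 44.
Best is Z, D, H, and R with total payoff 47.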